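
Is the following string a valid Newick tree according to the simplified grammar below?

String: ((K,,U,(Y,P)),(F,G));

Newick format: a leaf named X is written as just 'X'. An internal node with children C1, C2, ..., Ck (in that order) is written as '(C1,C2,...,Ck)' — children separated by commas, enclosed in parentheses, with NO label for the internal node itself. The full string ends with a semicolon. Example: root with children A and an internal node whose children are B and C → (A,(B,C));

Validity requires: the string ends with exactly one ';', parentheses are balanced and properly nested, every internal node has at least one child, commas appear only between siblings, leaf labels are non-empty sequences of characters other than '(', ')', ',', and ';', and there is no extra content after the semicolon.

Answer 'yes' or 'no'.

Input: ((K,,U,(Y,P)),(F,G));
Paren balance: 4 '(' vs 4 ')' OK
Ends with single ';': True
Full parse: FAILS (empty leaf label at pos 4)
Valid: False

Answer: no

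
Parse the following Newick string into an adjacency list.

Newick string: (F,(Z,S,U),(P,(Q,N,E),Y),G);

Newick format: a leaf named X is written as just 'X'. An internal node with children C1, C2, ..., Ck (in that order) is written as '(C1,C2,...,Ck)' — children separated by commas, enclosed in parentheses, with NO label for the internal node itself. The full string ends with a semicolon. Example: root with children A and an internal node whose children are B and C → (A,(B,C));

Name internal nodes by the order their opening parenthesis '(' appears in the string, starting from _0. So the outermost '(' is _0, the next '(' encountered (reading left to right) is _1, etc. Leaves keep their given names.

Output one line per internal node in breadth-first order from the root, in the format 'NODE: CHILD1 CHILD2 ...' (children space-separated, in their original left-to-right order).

Input: (F,(Z,S,U),(P,(Q,N,E),Y),G);
Scanning left-to-right, naming '(' by encounter order:
  pos 0: '(' -> open internal node _0 (depth 1)
  pos 3: '(' -> open internal node _1 (depth 2)
  pos 9: ')' -> close internal node _1 (now at depth 1)
  pos 11: '(' -> open internal node _2 (depth 2)
  pos 14: '(' -> open internal node _3 (depth 3)
  pos 20: ')' -> close internal node _3 (now at depth 2)
  pos 23: ')' -> close internal node _2 (now at depth 1)
  pos 26: ')' -> close internal node _0 (now at depth 0)
Total internal nodes: 4
BFS adjacency from root:
  _0: F _1 _2 G
  _1: Z S U
  _2: P _3 Y
  _3: Q N E

Answer: _0: F _1 _2 G
_1: Z S U
_2: P _3 Y
_3: Q N E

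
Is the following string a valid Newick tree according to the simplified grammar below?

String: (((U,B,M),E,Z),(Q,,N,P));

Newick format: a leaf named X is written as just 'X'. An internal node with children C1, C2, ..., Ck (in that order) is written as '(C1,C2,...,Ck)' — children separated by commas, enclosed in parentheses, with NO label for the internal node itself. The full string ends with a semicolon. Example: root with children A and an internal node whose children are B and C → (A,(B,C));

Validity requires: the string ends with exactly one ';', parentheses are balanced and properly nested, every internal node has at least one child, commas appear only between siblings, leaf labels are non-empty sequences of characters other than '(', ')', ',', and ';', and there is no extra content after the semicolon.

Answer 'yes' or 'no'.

Answer: no

Derivation:
Input: (((U,B,M),E,Z),(Q,,N,P));
Paren balance: 4 '(' vs 4 ')' OK
Ends with single ';': True
Full parse: FAILS (empty leaf label at pos 18)
Valid: False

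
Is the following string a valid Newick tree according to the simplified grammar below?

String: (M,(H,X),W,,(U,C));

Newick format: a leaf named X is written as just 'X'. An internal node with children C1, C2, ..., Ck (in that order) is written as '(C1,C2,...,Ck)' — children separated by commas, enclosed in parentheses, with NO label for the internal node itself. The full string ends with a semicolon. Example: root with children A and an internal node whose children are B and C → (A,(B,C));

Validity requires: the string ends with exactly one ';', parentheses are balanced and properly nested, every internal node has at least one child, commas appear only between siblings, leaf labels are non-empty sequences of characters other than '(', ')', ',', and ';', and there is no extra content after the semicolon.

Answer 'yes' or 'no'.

Answer: no

Derivation:
Input: (M,(H,X),W,,(U,C));
Paren balance: 3 '(' vs 3 ')' OK
Ends with single ';': True
Full parse: FAILS (empty leaf label at pos 11)
Valid: False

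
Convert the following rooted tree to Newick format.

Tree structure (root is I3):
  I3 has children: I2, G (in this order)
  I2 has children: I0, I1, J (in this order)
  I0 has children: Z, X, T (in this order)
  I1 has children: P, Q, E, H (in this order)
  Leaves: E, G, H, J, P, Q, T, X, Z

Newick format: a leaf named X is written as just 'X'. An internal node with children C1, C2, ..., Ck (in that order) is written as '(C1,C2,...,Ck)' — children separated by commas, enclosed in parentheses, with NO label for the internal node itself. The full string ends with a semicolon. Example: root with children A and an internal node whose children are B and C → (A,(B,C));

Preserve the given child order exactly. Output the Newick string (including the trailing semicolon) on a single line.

internal I3 with children ['I2', 'G']
  internal I2 with children ['I0', 'I1', 'J']
    internal I0 with children ['Z', 'X', 'T']
      leaf 'Z' → 'Z'
      leaf 'X' → 'X'
      leaf 'T' → 'T'
    → '(Z,X,T)'
    internal I1 with children ['P', 'Q', 'E', 'H']
      leaf 'P' → 'P'
      leaf 'Q' → 'Q'
      leaf 'E' → 'E'
      leaf 'H' → 'H'
    → '(P,Q,E,H)'
    leaf 'J' → 'J'
  → '((Z,X,T),(P,Q,E,H),J)'
  leaf 'G' → 'G'
→ '(((Z,X,T),(P,Q,E,H),J),G)'
Final: (((Z,X,T),(P,Q,E,H),J),G);

Answer: (((Z,X,T),(P,Q,E,H),J),G);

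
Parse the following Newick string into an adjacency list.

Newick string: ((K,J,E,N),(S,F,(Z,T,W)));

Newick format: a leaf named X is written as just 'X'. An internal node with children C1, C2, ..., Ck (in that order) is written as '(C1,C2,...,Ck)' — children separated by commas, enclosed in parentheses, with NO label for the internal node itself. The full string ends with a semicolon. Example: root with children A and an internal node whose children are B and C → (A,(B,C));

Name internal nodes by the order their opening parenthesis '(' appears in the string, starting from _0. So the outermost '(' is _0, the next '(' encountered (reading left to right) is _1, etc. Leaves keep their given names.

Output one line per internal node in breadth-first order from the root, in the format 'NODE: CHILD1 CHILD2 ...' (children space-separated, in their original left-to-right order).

Input: ((K,J,E,N),(S,F,(Z,T,W)));
Scanning left-to-right, naming '(' by encounter order:
  pos 0: '(' -> open internal node _0 (depth 1)
  pos 1: '(' -> open internal node _1 (depth 2)
  pos 9: ')' -> close internal node _1 (now at depth 1)
  pos 11: '(' -> open internal node _2 (depth 2)
  pos 16: '(' -> open internal node _3 (depth 3)
  pos 22: ')' -> close internal node _3 (now at depth 2)
  pos 23: ')' -> close internal node _2 (now at depth 1)
  pos 24: ')' -> close internal node _0 (now at depth 0)
Total internal nodes: 4
BFS adjacency from root:
  _0: _1 _2
  _1: K J E N
  _2: S F _3
  _3: Z T W

Answer: _0: _1 _2
_1: K J E N
_2: S F _3
_3: Z T W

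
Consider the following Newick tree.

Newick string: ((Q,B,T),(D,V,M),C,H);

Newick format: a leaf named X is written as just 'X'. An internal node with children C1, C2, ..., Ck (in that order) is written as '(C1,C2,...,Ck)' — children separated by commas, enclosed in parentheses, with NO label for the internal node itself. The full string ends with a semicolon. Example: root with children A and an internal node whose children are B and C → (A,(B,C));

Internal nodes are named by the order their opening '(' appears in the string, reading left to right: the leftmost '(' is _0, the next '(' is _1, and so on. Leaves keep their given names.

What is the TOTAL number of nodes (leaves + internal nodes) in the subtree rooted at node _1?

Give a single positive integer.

Answer: 4

Derivation:
Newick: ((Q,B,T),(D,V,M),C,H);
Locate _1: it is the '(' at position 1 (the 2nd '(' reading left to right).
Query: subtree rooted at _1
_1: subtree_size = 1 + 3
  Q: subtree_size = 1 + 0
  B: subtree_size = 1 + 0
  T: subtree_size = 1 + 0
Total subtree size of _1: 4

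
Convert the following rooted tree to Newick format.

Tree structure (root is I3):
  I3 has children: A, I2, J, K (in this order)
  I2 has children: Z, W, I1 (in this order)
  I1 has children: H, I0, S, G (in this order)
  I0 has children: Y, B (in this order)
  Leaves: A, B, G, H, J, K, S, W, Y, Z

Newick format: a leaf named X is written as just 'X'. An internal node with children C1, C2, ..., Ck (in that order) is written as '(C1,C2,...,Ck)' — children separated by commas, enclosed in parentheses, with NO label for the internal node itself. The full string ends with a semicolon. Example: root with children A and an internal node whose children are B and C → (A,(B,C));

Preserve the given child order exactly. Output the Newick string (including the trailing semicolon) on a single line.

internal I3 with children ['A', 'I2', 'J', 'K']
  leaf 'A' → 'A'
  internal I2 with children ['Z', 'W', 'I1']
    leaf 'Z' → 'Z'
    leaf 'W' → 'W'
    internal I1 with children ['H', 'I0', 'S', 'G']
      leaf 'H' → 'H'
      internal I0 with children ['Y', 'B']
        leaf 'Y' → 'Y'
        leaf 'B' → 'B'
      → '(Y,B)'
      leaf 'S' → 'S'
      leaf 'G' → 'G'
    → '(H,(Y,B),S,G)'
  → '(Z,W,(H,(Y,B),S,G))'
  leaf 'J' → 'J'
  leaf 'K' → 'K'
→ '(A,(Z,W,(H,(Y,B),S,G)),J,K)'
Final: (A,(Z,W,(H,(Y,B),S,G)),J,K);

Answer: (A,(Z,W,(H,(Y,B),S,G)),J,K);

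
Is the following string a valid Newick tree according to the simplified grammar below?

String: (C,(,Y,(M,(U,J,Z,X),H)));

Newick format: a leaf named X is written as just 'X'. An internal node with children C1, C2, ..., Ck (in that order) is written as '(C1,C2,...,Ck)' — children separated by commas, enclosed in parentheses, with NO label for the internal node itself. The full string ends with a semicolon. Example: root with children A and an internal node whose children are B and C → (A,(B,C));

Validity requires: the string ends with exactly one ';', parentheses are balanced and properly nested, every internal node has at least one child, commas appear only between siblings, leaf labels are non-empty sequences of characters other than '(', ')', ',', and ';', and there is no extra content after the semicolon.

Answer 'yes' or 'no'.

Answer: no

Derivation:
Input: (C,(,Y,(M,(U,J,Z,X),H)));
Paren balance: 4 '(' vs 4 ')' OK
Ends with single ';': True
Full parse: FAILS (empty leaf label at pos 4)
Valid: False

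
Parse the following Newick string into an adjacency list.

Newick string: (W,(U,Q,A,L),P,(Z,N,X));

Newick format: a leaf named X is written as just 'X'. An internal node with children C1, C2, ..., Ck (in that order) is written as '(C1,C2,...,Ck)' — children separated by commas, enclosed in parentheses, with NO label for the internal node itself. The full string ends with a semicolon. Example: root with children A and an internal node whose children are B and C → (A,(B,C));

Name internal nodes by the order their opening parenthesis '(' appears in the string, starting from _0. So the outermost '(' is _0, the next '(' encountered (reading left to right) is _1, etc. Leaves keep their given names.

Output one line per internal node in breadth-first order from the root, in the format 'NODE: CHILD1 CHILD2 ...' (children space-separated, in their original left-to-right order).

Answer: _0: W _1 P _2
_1: U Q A L
_2: Z N X

Derivation:
Input: (W,(U,Q,A,L),P,(Z,N,X));
Scanning left-to-right, naming '(' by encounter order:
  pos 0: '(' -> open internal node _0 (depth 1)
  pos 3: '(' -> open internal node _1 (depth 2)
  pos 11: ')' -> close internal node _1 (now at depth 1)
  pos 15: '(' -> open internal node _2 (depth 2)
  pos 21: ')' -> close internal node _2 (now at depth 1)
  pos 22: ')' -> close internal node _0 (now at depth 0)
Total internal nodes: 3
BFS adjacency from root:
  _0: W _1 P _2
  _1: U Q A L
  _2: Z N X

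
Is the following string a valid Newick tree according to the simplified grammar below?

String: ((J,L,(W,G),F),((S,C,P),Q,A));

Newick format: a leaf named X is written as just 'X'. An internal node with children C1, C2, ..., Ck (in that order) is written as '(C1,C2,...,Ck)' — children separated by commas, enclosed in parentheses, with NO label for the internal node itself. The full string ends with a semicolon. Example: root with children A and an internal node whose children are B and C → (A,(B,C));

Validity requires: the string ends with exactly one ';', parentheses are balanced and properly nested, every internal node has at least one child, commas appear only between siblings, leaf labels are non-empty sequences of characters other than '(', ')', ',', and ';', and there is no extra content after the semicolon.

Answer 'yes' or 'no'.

Answer: yes

Derivation:
Input: ((J,L,(W,G),F),((S,C,P),Q,A));
Paren balance: 5 '(' vs 5 ')' OK
Ends with single ';': True
Full parse: OK
Valid: True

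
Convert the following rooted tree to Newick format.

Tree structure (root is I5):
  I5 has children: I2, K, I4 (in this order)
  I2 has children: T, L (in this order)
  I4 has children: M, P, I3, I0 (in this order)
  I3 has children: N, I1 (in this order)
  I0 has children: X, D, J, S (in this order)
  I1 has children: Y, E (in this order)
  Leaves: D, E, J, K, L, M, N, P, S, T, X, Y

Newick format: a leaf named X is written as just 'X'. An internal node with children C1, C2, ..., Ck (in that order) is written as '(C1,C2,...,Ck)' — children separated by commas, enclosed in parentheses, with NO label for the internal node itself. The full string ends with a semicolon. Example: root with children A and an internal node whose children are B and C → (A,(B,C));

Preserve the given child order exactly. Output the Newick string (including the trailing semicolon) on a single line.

Answer: ((T,L),K,(M,P,(N,(Y,E)),(X,D,J,S)));

Derivation:
internal I5 with children ['I2', 'K', 'I4']
  internal I2 with children ['T', 'L']
    leaf 'T' → 'T'
    leaf 'L' → 'L'
  → '(T,L)'
  leaf 'K' → 'K'
  internal I4 with children ['M', 'P', 'I3', 'I0']
    leaf 'M' → 'M'
    leaf 'P' → 'P'
    internal I3 with children ['N', 'I1']
      leaf 'N' → 'N'
      internal I1 with children ['Y', 'E']
        leaf 'Y' → 'Y'
        leaf 'E' → 'E'
      → '(Y,E)'
    → '(N,(Y,E))'
    internal I0 with children ['X', 'D', 'J', 'S']
      leaf 'X' → 'X'
      leaf 'D' → 'D'
      leaf 'J' → 'J'
      leaf 'S' → 'S'
    → '(X,D,J,S)'
  → '(M,P,(N,(Y,E)),(X,D,J,S))'
→ '((T,L),K,(M,P,(N,(Y,E)),(X,D,J,S)))'
Final: ((T,L),K,(M,P,(N,(Y,E)),(X,D,J,S)));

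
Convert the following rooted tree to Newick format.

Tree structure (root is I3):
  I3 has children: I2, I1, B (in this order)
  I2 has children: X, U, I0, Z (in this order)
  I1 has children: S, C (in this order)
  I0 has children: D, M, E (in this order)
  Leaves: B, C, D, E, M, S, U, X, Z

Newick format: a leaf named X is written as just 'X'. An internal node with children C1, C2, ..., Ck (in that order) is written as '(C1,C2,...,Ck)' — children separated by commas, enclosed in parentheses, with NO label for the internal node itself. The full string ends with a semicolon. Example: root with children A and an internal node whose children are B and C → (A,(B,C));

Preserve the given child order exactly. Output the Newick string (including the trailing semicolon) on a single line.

internal I3 with children ['I2', 'I1', 'B']
  internal I2 with children ['X', 'U', 'I0', 'Z']
    leaf 'X' → 'X'
    leaf 'U' → 'U'
    internal I0 with children ['D', 'M', 'E']
      leaf 'D' → 'D'
      leaf 'M' → 'M'
      leaf 'E' → 'E'
    → '(D,M,E)'
    leaf 'Z' → 'Z'
  → '(X,U,(D,M,E),Z)'
  internal I1 with children ['S', 'C']
    leaf 'S' → 'S'
    leaf 'C' → 'C'
  → '(S,C)'
  leaf 'B' → 'B'
→ '((X,U,(D,M,E),Z),(S,C),B)'
Final: ((X,U,(D,M,E),Z),(S,C),B);

Answer: ((X,U,(D,M,E),Z),(S,C),B);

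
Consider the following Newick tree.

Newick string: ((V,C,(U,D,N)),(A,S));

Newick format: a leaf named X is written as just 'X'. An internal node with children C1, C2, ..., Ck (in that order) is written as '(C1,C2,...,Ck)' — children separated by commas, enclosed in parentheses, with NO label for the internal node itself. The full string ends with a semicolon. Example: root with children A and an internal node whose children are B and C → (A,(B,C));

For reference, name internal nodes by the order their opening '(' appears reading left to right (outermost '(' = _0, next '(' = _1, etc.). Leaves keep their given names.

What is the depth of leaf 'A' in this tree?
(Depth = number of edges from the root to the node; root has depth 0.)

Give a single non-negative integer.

Newick: ((V,C,(U,D,N)),(A,S));
Naming internals by '(' encounter order: outermost '(' = _0, next = _1, ...
Query node: A
Path from root: _0 -> _3 -> A
Depth of A: 2 (number of edges from root)

Answer: 2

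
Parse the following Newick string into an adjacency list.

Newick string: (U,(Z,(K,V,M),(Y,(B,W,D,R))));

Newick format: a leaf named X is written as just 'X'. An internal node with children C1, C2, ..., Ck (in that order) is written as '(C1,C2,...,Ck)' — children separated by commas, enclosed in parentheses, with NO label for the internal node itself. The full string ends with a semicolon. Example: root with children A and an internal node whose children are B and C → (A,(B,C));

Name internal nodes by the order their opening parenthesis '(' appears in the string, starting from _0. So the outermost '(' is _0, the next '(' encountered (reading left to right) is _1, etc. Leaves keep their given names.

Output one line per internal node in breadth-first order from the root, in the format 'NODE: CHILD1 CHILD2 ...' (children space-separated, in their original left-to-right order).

Answer: _0: U _1
_1: Z _2 _3
_2: K V M
_3: Y _4
_4: B W D R

Derivation:
Input: (U,(Z,(K,V,M),(Y,(B,W,D,R))));
Scanning left-to-right, naming '(' by encounter order:
  pos 0: '(' -> open internal node _0 (depth 1)
  pos 3: '(' -> open internal node _1 (depth 2)
  pos 6: '(' -> open internal node _2 (depth 3)
  pos 12: ')' -> close internal node _2 (now at depth 2)
  pos 14: '(' -> open internal node _3 (depth 3)
  pos 17: '(' -> open internal node _4 (depth 4)
  pos 25: ')' -> close internal node _4 (now at depth 3)
  pos 26: ')' -> close internal node _3 (now at depth 2)
  pos 27: ')' -> close internal node _1 (now at depth 1)
  pos 28: ')' -> close internal node _0 (now at depth 0)
Total internal nodes: 5
BFS adjacency from root:
  _0: U _1
  _1: Z _2 _3
  _2: K V M
  _3: Y _4
  _4: B W D R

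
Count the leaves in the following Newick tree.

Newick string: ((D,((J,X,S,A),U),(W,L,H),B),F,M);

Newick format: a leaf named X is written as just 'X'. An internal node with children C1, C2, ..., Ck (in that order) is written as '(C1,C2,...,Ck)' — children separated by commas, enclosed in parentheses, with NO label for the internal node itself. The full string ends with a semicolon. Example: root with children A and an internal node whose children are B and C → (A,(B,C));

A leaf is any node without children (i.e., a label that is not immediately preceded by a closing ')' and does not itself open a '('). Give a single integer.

Answer: 12

Derivation:
Newick: ((D,((J,X,S,A),U),(W,L,H),B),F,M);
Scan left-to-right; a leaf is any maximal label run not followed by '(':
  pos 2: leaf 'D' → count = 1
  pos 6: leaf 'J' → count = 2
  pos 8: leaf 'X' → count = 3
  pos 10: leaf 'S' → count = 4
  pos 12: leaf 'A' → count = 5
  pos 15: leaf 'U' → count = 6
  pos 19: leaf 'W' → count = 7
  pos 21: leaf 'L' → count = 8
  pos 23: leaf 'H' → count = 9
  pos 26: leaf 'B' → count = 10
  pos 29: leaf 'F' → count = 11
  pos 31: leaf 'M' → count = 12
Total leaves: 12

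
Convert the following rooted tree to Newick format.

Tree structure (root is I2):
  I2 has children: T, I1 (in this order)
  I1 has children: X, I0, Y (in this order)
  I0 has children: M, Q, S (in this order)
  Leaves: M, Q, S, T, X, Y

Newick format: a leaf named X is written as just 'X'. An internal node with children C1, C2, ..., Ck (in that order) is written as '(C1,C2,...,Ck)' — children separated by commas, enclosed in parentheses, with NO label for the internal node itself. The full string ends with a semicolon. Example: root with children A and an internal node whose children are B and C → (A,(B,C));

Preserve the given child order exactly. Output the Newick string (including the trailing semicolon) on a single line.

internal I2 with children ['T', 'I1']
  leaf 'T' → 'T'
  internal I1 with children ['X', 'I0', 'Y']
    leaf 'X' → 'X'
    internal I0 with children ['M', 'Q', 'S']
      leaf 'M' → 'M'
      leaf 'Q' → 'Q'
      leaf 'S' → 'S'
    → '(M,Q,S)'
    leaf 'Y' → 'Y'
  → '(X,(M,Q,S),Y)'
→ '(T,(X,(M,Q,S),Y))'
Final: (T,(X,(M,Q,S),Y));

Answer: (T,(X,(M,Q,S),Y));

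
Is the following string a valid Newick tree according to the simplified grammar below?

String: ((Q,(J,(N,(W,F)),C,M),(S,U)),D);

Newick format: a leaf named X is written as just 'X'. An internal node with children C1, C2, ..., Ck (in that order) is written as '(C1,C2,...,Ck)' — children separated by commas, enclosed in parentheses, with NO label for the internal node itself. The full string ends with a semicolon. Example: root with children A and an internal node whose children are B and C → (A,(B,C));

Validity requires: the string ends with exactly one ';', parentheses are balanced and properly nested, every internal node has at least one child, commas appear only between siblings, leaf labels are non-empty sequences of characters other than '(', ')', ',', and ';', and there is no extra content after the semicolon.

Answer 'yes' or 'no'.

Answer: yes

Derivation:
Input: ((Q,(J,(N,(W,F)),C,M),(S,U)),D);
Paren balance: 6 '(' vs 6 ')' OK
Ends with single ';': True
Full parse: OK
Valid: True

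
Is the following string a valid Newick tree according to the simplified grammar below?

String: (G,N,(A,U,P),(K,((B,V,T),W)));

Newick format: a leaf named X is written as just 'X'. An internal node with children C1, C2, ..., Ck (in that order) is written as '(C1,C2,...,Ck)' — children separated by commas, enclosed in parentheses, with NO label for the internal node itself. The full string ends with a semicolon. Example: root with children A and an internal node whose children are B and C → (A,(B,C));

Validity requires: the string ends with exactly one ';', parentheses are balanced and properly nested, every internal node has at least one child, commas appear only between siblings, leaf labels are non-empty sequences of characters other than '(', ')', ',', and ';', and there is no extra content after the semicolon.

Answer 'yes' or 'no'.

Answer: yes

Derivation:
Input: (G,N,(A,U,P),(K,((B,V,T),W)));
Paren balance: 5 '(' vs 5 ')' OK
Ends with single ';': True
Full parse: OK
Valid: True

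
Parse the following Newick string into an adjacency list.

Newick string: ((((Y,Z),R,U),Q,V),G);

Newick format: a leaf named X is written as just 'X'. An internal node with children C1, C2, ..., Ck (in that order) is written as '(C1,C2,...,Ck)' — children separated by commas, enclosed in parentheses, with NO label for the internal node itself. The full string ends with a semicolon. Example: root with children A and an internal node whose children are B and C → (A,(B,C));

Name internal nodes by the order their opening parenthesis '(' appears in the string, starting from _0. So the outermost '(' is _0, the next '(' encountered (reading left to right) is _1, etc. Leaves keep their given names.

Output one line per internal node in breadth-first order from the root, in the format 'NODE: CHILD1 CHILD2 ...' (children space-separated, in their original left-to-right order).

Input: ((((Y,Z),R,U),Q,V),G);
Scanning left-to-right, naming '(' by encounter order:
  pos 0: '(' -> open internal node _0 (depth 1)
  pos 1: '(' -> open internal node _1 (depth 2)
  pos 2: '(' -> open internal node _2 (depth 3)
  pos 3: '(' -> open internal node _3 (depth 4)
  pos 7: ')' -> close internal node _3 (now at depth 3)
  pos 12: ')' -> close internal node _2 (now at depth 2)
  pos 17: ')' -> close internal node _1 (now at depth 1)
  pos 20: ')' -> close internal node _0 (now at depth 0)
Total internal nodes: 4
BFS adjacency from root:
  _0: _1 G
  _1: _2 Q V
  _2: _3 R U
  _3: Y Z

Answer: _0: _1 G
_1: _2 Q V
_2: _3 R U
_3: Y Z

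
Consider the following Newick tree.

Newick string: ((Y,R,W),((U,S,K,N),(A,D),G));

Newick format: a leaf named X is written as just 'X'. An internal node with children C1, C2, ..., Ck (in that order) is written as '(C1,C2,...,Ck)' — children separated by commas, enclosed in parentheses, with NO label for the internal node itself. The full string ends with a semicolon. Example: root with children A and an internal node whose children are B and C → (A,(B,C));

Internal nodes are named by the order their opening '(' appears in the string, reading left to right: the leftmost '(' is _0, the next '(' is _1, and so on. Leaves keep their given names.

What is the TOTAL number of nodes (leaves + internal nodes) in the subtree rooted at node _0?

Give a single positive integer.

Newick: ((Y,R,W),((U,S,K,N),(A,D),G));
Locate _0: it is the '(' at position 0 (the 1st '(' reading left to right).
Query: subtree rooted at _0
_0: subtree_size = 1 + 14
  _1: subtree_size = 1 + 3
    Y: subtree_size = 1 + 0
    R: subtree_size = 1 + 0
    W: subtree_size = 1 + 0
  _2: subtree_size = 1 + 9
    _3: subtree_size = 1 + 4
      U: subtree_size = 1 + 0
      S: subtree_size = 1 + 0
      K: subtree_size = 1 + 0
      N: subtree_size = 1 + 0
    _4: subtree_size = 1 + 2
      A: subtree_size = 1 + 0
      D: subtree_size = 1 + 0
    G: subtree_size = 1 + 0
Total subtree size of _0: 15

Answer: 15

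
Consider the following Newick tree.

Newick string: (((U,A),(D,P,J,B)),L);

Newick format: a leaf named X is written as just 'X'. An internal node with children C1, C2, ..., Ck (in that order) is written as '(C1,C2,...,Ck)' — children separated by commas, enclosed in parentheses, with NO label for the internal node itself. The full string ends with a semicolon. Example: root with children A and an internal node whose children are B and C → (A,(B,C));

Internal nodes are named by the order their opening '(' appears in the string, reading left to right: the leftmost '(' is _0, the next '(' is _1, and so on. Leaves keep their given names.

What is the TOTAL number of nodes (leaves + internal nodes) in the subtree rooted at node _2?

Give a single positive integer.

Newick: (((U,A),(D,P,J,B)),L);
Locate _2: it is the '(' at position 2 (the 3rd '(' reading left to right).
Query: subtree rooted at _2
_2: subtree_size = 1 + 2
  U: subtree_size = 1 + 0
  A: subtree_size = 1 + 0
Total subtree size of _2: 3

Answer: 3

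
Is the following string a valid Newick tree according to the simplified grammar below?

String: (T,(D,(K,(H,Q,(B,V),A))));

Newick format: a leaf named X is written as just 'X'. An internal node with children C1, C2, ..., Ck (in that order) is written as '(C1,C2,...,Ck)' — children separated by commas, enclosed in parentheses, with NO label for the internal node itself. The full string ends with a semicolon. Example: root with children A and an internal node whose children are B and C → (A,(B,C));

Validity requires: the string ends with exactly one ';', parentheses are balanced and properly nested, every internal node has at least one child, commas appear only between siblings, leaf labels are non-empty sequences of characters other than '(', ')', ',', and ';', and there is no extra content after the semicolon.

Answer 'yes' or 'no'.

Input: (T,(D,(K,(H,Q,(B,V),A))));
Paren balance: 5 '(' vs 5 ')' OK
Ends with single ';': True
Full parse: OK
Valid: True

Answer: yes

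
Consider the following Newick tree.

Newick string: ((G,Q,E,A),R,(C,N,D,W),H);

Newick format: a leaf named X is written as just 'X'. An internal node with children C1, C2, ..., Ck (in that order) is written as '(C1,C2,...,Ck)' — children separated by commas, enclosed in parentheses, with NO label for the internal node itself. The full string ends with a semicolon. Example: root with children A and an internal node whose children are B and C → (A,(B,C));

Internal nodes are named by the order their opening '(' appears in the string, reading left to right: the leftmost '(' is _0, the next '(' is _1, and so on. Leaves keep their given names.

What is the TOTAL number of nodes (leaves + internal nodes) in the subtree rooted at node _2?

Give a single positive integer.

Newick: ((G,Q,E,A),R,(C,N,D,W),H);
Locate _2: it is the '(' at position 13 (the 3rd '(' reading left to right).
Query: subtree rooted at _2
_2: subtree_size = 1 + 4
  C: subtree_size = 1 + 0
  N: subtree_size = 1 + 0
  D: subtree_size = 1 + 0
  W: subtree_size = 1 + 0
Total subtree size of _2: 5

Answer: 5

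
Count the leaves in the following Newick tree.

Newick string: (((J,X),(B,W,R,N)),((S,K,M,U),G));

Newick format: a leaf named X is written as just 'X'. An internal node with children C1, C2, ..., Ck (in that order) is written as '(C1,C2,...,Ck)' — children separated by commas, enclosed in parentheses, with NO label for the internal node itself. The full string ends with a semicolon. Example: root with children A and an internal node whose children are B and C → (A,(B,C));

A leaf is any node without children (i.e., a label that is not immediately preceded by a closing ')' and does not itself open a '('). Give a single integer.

Answer: 11

Derivation:
Newick: (((J,X),(B,W,R,N)),((S,K,M,U),G));
Scan left-to-right; a leaf is any maximal label run not followed by '(':
  pos 3: leaf 'J' → count = 1
  pos 5: leaf 'X' → count = 2
  pos 9: leaf 'B' → count = 3
  pos 11: leaf 'W' → count = 4
  pos 13: leaf 'R' → count = 5
  pos 15: leaf 'N' → count = 6
  pos 21: leaf 'S' → count = 7
  pos 23: leaf 'K' → count = 8
  pos 25: leaf 'M' → count = 9
  pos 27: leaf 'U' → count = 10
  pos 30: leaf 'G' → count = 11
Total leaves: 11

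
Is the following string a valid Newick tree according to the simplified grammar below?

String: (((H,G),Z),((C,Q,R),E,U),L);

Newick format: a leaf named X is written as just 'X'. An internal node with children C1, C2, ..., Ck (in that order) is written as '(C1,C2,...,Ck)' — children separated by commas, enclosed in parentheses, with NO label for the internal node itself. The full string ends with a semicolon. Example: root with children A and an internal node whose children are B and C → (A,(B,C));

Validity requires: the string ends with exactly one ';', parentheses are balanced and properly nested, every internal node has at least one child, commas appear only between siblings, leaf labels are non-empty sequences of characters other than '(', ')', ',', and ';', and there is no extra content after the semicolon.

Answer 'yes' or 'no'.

Input: (((H,G),Z),((C,Q,R),E,U),L);
Paren balance: 5 '(' vs 5 ')' OK
Ends with single ';': True
Full parse: OK
Valid: True

Answer: yes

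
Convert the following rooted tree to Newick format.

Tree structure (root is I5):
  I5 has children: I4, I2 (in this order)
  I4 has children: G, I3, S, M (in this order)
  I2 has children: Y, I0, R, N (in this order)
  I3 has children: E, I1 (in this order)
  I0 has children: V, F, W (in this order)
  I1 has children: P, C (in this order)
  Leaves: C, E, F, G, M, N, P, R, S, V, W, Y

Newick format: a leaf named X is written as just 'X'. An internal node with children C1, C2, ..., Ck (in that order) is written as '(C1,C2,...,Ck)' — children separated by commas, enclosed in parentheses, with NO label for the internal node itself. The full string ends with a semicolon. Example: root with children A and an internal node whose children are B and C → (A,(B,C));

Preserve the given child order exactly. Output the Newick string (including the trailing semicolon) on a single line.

internal I5 with children ['I4', 'I2']
  internal I4 with children ['G', 'I3', 'S', 'M']
    leaf 'G' → 'G'
    internal I3 with children ['E', 'I1']
      leaf 'E' → 'E'
      internal I1 with children ['P', 'C']
        leaf 'P' → 'P'
        leaf 'C' → 'C'
      → '(P,C)'
    → '(E,(P,C))'
    leaf 'S' → 'S'
    leaf 'M' → 'M'
  → '(G,(E,(P,C)),S,M)'
  internal I2 with children ['Y', 'I0', 'R', 'N']
    leaf 'Y' → 'Y'
    internal I0 with children ['V', 'F', 'W']
      leaf 'V' → 'V'
      leaf 'F' → 'F'
      leaf 'W' → 'W'
    → '(V,F,W)'
    leaf 'R' → 'R'
    leaf 'N' → 'N'
  → '(Y,(V,F,W),R,N)'
→ '((G,(E,(P,C)),S,M),(Y,(V,F,W),R,N))'
Final: ((G,(E,(P,C)),S,M),(Y,(V,F,W),R,N));

Answer: ((G,(E,(P,C)),S,M),(Y,(V,F,W),R,N));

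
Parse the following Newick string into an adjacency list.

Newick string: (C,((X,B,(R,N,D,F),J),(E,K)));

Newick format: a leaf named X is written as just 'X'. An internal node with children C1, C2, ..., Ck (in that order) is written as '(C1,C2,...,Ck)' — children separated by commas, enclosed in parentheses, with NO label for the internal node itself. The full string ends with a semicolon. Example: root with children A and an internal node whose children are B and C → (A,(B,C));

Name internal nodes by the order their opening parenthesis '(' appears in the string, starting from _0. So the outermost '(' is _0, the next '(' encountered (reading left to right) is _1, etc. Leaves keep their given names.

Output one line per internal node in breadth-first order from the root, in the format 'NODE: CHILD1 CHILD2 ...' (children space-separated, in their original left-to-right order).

Answer: _0: C _1
_1: _2 _4
_2: X B _3 J
_4: E K
_3: R N D F

Derivation:
Input: (C,((X,B,(R,N,D,F),J),(E,K)));
Scanning left-to-right, naming '(' by encounter order:
  pos 0: '(' -> open internal node _0 (depth 1)
  pos 3: '(' -> open internal node _1 (depth 2)
  pos 4: '(' -> open internal node _2 (depth 3)
  pos 9: '(' -> open internal node _3 (depth 4)
  pos 17: ')' -> close internal node _3 (now at depth 3)
  pos 20: ')' -> close internal node _2 (now at depth 2)
  pos 22: '(' -> open internal node _4 (depth 3)
  pos 26: ')' -> close internal node _4 (now at depth 2)
  pos 27: ')' -> close internal node _1 (now at depth 1)
  pos 28: ')' -> close internal node _0 (now at depth 0)
Total internal nodes: 5
BFS adjacency from root:
  _0: C _1
  _1: _2 _4
  _2: X B _3 J
  _4: E K
  _3: R N D F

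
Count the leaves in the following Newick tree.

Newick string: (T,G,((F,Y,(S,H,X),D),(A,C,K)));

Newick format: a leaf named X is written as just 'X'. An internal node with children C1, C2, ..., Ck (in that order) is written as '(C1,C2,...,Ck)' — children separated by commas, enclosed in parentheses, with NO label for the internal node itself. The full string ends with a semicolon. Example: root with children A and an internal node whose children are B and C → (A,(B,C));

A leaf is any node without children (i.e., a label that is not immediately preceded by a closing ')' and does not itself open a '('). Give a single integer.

Newick: (T,G,((F,Y,(S,H,X),D),(A,C,K)));
Scan left-to-right; a leaf is any maximal label run not followed by '(':
  pos 1: leaf 'T' → count = 1
  pos 3: leaf 'G' → count = 2
  pos 7: leaf 'F' → count = 3
  pos 9: leaf 'Y' → count = 4
  pos 12: leaf 'S' → count = 5
  pos 14: leaf 'H' → count = 6
  pos 16: leaf 'X' → count = 7
  pos 19: leaf 'D' → count = 8
  pos 23: leaf 'A' → count = 9
  pos 25: leaf 'C' → count = 10
  pos 27: leaf 'K' → count = 11
Total leaves: 11

Answer: 11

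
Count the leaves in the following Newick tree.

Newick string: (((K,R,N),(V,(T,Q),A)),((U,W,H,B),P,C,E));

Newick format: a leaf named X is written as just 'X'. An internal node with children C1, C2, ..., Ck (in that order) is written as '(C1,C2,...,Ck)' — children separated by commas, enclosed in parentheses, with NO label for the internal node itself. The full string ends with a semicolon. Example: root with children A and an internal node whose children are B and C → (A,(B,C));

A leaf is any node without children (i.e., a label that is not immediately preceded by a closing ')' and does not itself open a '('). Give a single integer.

Newick: (((K,R,N),(V,(T,Q),A)),((U,W,H,B),P,C,E));
Scan left-to-right; a leaf is any maximal label run not followed by '(':
  pos 3: leaf 'K' → count = 1
  pos 5: leaf 'R' → count = 2
  pos 7: leaf 'N' → count = 3
  pos 11: leaf 'V' → count = 4
  pos 14: leaf 'T' → count = 5
  pos 16: leaf 'Q' → count = 6
  pos 19: leaf 'A' → count = 7
  pos 25: leaf 'U' → count = 8
  pos 27: leaf 'W' → count = 9
  pos 29: leaf 'H' → count = 10
  pos 31: leaf 'B' → count = 11
  pos 34: leaf 'P' → count = 12
  pos 36: leaf 'C' → count = 13
  pos 38: leaf 'E' → count = 14
Total leaves: 14

Answer: 14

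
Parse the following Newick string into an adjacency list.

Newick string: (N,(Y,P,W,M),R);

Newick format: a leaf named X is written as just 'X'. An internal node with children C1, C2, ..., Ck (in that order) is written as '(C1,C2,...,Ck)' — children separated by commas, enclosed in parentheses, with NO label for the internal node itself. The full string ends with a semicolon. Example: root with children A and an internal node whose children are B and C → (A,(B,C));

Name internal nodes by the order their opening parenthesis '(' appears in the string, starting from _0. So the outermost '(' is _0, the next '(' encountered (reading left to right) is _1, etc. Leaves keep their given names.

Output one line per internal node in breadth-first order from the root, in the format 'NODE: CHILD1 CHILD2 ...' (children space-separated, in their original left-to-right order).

Answer: _0: N _1 R
_1: Y P W M

Derivation:
Input: (N,(Y,P,W,M),R);
Scanning left-to-right, naming '(' by encounter order:
  pos 0: '(' -> open internal node _0 (depth 1)
  pos 3: '(' -> open internal node _1 (depth 2)
  pos 11: ')' -> close internal node _1 (now at depth 1)
  pos 14: ')' -> close internal node _0 (now at depth 0)
Total internal nodes: 2
BFS adjacency from root:
  _0: N _1 R
  _1: Y P W M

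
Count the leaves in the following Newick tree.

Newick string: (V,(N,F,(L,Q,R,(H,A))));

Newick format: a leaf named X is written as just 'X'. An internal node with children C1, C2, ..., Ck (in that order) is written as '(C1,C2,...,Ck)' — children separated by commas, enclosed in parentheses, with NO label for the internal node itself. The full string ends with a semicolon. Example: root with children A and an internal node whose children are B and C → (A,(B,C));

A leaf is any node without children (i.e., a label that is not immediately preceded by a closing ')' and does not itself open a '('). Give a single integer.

Answer: 8

Derivation:
Newick: (V,(N,F,(L,Q,R,(H,A))));
Scan left-to-right; a leaf is any maximal label run not followed by '(':
  pos 1: leaf 'V' → count = 1
  pos 4: leaf 'N' → count = 2
  pos 6: leaf 'F' → count = 3
  pos 9: leaf 'L' → count = 4
  pos 11: leaf 'Q' → count = 5
  pos 13: leaf 'R' → count = 6
  pos 16: leaf 'H' → count = 7
  pos 18: leaf 'A' → count = 8
Total leaves: 8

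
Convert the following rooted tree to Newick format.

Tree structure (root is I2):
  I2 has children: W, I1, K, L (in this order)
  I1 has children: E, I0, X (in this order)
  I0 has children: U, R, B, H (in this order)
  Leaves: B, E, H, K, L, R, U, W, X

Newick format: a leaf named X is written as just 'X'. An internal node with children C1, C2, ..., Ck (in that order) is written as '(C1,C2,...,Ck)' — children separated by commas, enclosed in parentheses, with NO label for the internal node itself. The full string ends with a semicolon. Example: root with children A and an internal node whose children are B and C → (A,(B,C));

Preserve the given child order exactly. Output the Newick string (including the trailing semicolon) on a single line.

Answer: (W,(E,(U,R,B,H),X),K,L);

Derivation:
internal I2 with children ['W', 'I1', 'K', 'L']
  leaf 'W' → 'W'
  internal I1 with children ['E', 'I0', 'X']
    leaf 'E' → 'E'
    internal I0 with children ['U', 'R', 'B', 'H']
      leaf 'U' → 'U'
      leaf 'R' → 'R'
      leaf 'B' → 'B'
      leaf 'H' → 'H'
    → '(U,R,B,H)'
    leaf 'X' → 'X'
  → '(E,(U,R,B,H),X)'
  leaf 'K' → 'K'
  leaf 'L' → 'L'
→ '(W,(E,(U,R,B,H),X),K,L)'
Final: (W,(E,(U,R,B,H),X),K,L);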